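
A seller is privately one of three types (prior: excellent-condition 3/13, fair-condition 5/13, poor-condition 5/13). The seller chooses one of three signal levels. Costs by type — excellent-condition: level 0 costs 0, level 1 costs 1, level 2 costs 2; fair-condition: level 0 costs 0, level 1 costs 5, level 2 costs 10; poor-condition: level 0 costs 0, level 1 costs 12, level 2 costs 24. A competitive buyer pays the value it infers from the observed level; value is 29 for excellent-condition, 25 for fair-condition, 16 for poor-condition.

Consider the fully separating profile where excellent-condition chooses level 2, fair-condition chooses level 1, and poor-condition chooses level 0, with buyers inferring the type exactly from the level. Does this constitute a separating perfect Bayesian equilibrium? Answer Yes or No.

Separating prices: level 2 → 29, level 1 → 25, level 0 → 16.
excellent-condition (assigned level 2): level 0: 16 − 0 = 16; level 1: 25 − 1 = 24; level 2: 29 − 2 = 27. excellent-condition stays.
fair-condition (assigned level 1): level 0: 16 − 0 = 16; level 1: 25 − 5 = 20; level 2: 29 − 10 = 19. fair-condition stays.
poor-condition (assigned level 0): level 0: 16 − 0 = 16; level 1: 25 − 12 = 13; level 2: 29 − 24 = 5. poor-condition stays.
Every type prefers its assigned level; separation holds.

Yes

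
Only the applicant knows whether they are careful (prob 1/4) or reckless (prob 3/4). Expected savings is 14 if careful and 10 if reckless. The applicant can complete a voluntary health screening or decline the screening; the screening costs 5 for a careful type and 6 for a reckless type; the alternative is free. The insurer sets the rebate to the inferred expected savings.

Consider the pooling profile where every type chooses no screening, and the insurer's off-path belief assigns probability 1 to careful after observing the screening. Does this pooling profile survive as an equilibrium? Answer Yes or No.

On path, the insurer holds the prior and pays 1/4·14 + 3/4·10 = 11. Off path (the screening), believing careful, it pays 14.
careful: no screening nets 11; the screening nets 14 − 5 = 9. careful stays.
reckless: no screening nets 11; the screening nets 14 − 6 = 8. reckless stays.
No type deviates, so pooling is sustained.

Yes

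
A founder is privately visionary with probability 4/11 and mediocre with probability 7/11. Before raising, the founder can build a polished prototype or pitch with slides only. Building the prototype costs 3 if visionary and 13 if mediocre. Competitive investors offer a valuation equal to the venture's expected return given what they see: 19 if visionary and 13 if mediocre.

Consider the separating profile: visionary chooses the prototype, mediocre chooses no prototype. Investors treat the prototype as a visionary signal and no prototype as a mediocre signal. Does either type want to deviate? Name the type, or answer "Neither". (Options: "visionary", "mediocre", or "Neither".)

Neither

The prototype pays 19; no prototype pays 13.
visionary: assigned the prototype, nets 19 − 3 = 16; deviating to no prototype nets 13.
mediocre: assigned no prototype, nets 13; deviating to the prototype nets 19 − 13 = 6.
Both types strictly prefer their assigned action; no profitable deviation.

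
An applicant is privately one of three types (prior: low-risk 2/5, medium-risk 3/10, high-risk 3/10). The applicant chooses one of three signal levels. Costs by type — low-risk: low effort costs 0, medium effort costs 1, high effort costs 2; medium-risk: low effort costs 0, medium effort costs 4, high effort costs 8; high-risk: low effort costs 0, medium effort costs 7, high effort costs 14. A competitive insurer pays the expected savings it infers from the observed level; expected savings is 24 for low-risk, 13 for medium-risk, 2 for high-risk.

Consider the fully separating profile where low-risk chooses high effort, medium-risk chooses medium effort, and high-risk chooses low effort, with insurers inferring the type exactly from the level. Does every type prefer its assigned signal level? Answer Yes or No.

No

Separating rebates: high effort → 24, medium effort → 13, low effort → 2.
low-risk (assigned high effort): low effort: 2 − 0 = 2; medium effort: 13 − 1 = 12; high effort: 24 − 2 = 22. low-risk stays.
medium-risk (assigned medium effort): low effort: 2 − 0 = 2; medium effort: 13 − 4 = 9; high effort: 24 − 8 = 16. medium-risk prefers high effort.
high-risk (assigned low effort): low effort: 2 − 0 = 2; medium effort: 13 − 7 = 6; high effort: 24 − 14 = 10. high-risk prefers high effort.
At least one type deviates; the separating profile fails.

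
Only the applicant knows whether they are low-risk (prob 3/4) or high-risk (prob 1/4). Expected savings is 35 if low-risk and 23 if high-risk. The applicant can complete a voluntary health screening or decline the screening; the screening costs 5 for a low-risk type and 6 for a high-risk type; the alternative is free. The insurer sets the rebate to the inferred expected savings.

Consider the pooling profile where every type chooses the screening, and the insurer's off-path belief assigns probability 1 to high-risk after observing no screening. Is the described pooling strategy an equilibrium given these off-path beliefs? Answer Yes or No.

Yes

On path, the insurer holds the prior and pays 3/4·35 + 1/4·23 = 32. Off path (no screening), believing high-risk, it pays 23.
low-risk: the screening nets 32 − 5 = 27; no screening nets 23. low-risk stays.
high-risk: the screening nets 32 − 6 = 26; no screening nets 23. high-risk stays.
No type deviates, so pooling is sustained.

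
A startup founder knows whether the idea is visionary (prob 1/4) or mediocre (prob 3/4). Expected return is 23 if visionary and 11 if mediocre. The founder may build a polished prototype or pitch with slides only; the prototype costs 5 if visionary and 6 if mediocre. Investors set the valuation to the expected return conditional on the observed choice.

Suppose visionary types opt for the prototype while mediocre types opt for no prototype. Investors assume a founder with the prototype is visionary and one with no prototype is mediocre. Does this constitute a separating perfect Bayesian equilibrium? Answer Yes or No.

No

Under these beliefs, the prototype earns valuation 23 and no prototype earns valuation 11.
visionary: the prototype nets 23 − 5 = 18; no prototype nets 11. visionary prefers the prototype.
mediocre: the prototype nets 23 − 6 = 17; no prototype nets 11. mediocre would deviate to the prototype.
mediocre has a profitable deviation, so the profile is not an equilibrium.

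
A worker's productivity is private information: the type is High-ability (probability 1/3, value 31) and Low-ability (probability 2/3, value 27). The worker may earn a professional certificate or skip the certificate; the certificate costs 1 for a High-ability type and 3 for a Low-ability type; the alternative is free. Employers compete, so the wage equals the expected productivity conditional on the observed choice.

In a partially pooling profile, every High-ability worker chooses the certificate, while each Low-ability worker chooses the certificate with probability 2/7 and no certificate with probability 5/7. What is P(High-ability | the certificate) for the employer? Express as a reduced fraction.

P(the certificate) = (1/3)·1 + (2/3)·(2/7) = 11/21.
By Bayes' rule, P(High-ability | the certificate) = (1/3) / (11/21) = 7/11.

7/11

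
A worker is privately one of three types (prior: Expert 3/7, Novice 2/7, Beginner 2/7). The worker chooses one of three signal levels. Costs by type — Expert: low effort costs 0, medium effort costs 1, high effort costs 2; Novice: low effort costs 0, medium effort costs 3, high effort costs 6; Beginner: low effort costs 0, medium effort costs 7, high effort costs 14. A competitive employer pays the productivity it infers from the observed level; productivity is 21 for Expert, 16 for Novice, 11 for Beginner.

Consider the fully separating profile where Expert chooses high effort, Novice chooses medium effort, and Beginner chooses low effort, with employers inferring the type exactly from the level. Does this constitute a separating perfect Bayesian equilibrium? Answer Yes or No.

No

Separating wages: high effort → 21, medium effort → 16, low effort → 11.
Expert (assigned high effort): low effort: 11 − 0 = 11; medium effort: 16 − 1 = 15; high effort: 21 − 2 = 19. Expert stays.
Novice (assigned medium effort): low effort: 11 − 0 = 11; medium effort: 16 − 3 = 13; high effort: 21 − 6 = 15. Novice prefers high effort.
Beginner (assigned low effort): low effort: 11 − 0 = 11; medium effort: 16 − 7 = 9; high effort: 21 − 14 = 7. Beginner stays.
At least one type deviates; the separating profile fails.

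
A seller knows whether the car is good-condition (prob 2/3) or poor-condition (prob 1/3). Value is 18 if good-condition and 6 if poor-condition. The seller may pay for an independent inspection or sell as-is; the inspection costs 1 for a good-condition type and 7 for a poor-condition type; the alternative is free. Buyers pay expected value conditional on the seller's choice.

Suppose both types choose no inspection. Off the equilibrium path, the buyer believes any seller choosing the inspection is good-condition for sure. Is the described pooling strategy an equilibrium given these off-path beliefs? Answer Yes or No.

On path, the buyer holds the prior and pays 2/3·18 + 1/3·6 = 14. Off path (the inspection), believing good-condition, it pays 18.
good-condition: no inspection nets 14; the inspection nets 18 − 1 = 17. good-condition would deviate.
poor-condition: no inspection nets 14; the inspection nets 18 − 7 = 11. poor-condition stays.
A type deviates, so pooling fails.

No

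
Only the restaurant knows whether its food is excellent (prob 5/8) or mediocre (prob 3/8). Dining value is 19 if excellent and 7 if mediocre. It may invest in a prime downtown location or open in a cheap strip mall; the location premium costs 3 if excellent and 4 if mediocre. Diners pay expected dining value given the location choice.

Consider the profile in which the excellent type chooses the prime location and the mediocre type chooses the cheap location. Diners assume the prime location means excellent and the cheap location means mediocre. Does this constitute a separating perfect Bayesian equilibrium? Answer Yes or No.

No

Under these beliefs, the prime location earns price premium 19 and the cheap location earns price premium 7.
excellent: the prime location nets 19 − 3 = 16; the cheap location nets 7. excellent prefers the prime location.
mediocre: the prime location nets 19 − 4 = 15; the cheap location nets 7. mediocre would deviate to the prime location.
mediocre has a profitable deviation, so the profile is not an equilibrium.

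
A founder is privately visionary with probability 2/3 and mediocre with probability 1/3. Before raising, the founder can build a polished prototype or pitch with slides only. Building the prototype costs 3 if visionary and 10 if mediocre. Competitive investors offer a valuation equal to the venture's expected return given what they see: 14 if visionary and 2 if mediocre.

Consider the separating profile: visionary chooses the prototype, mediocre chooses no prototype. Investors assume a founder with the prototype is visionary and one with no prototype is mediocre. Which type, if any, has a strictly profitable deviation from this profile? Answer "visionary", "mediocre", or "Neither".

The prototype pays 14; no prototype pays 2.
visionary: assigned the prototype, nets 14 − 3 = 11; deviating to no prototype nets 2.
mediocre: assigned no prototype, nets 2; deviating to the prototype nets 14 − 10 = 4.
The mediocre type gains 2 by deviating.

mediocre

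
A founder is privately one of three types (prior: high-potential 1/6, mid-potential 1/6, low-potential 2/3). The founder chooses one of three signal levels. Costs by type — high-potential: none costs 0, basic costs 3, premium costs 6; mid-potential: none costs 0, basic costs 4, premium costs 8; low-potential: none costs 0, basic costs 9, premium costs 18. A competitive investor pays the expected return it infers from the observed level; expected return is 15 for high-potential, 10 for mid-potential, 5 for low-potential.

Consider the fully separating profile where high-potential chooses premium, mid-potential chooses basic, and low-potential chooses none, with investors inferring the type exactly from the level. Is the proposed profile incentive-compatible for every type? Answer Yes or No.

No

Separating valuations: premium → 15, basic → 10, none → 5.
high-potential (assigned premium): none: 5 − 0 = 5; basic: 10 − 3 = 7; premium: 15 − 6 = 9. high-potential stays.
mid-potential (assigned basic): none: 5 − 0 = 5; basic: 10 − 4 = 6; premium: 15 − 8 = 7. mid-potential prefers premium.
low-potential (assigned none): none: 5 − 0 = 5; basic: 10 − 9 = 1; premium: 15 − 18 = -3. low-potential stays.
At least one type deviates; the separating profile fails.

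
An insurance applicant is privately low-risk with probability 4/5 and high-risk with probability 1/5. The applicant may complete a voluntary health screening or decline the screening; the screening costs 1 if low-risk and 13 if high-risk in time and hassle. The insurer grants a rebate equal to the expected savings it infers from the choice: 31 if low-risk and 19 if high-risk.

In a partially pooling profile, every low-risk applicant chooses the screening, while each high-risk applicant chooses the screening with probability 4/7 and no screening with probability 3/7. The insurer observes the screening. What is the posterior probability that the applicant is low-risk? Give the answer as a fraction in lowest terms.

7/8

P(the screening) = (4/5)·1 + (1/5)·(4/7) = 32/35.
By Bayes' rule, P(low-risk | the screening) = (4/5) / (32/35) = 7/8.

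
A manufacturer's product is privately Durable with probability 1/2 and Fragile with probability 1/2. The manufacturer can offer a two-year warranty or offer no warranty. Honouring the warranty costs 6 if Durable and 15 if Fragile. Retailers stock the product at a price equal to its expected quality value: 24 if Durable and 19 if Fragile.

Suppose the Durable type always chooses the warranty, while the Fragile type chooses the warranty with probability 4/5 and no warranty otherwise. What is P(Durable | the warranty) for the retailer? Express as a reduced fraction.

P(the warranty) = (1/2)·1 + (1/2)·(4/5) = 9/10.
By Bayes' rule, P(Durable | the warranty) = (1/2) / (9/10) = 5/9.

5/9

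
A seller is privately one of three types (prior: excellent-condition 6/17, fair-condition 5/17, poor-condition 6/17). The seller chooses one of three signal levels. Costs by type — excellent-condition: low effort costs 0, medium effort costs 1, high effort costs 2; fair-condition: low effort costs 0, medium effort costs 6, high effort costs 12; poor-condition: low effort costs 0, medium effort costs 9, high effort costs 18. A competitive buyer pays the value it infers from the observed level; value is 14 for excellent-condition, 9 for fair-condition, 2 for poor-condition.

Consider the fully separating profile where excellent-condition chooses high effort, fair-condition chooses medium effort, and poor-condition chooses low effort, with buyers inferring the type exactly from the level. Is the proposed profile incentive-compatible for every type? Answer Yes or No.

Yes

Separating prices: high effort → 14, medium effort → 9, low effort → 2.
excellent-condition (assigned high effort): low effort: 2 − 0 = 2; medium effort: 9 − 1 = 8; high effort: 14 − 2 = 12. excellent-condition stays.
fair-condition (assigned medium effort): low effort: 2 − 0 = 2; medium effort: 9 − 6 = 3; high effort: 14 − 12 = 2. fair-condition stays.
poor-condition (assigned low effort): low effort: 2 − 0 = 2; medium effort: 9 − 9 = 0; high effort: 14 − 18 = -4. poor-condition stays.
Every type prefers its assigned level; separation holds.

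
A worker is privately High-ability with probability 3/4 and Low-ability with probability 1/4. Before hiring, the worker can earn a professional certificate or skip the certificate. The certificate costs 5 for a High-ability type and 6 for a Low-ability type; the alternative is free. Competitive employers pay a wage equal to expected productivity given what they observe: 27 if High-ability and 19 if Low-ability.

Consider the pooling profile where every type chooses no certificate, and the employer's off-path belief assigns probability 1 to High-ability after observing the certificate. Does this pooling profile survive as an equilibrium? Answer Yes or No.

Yes

On path, the employer holds the prior and pays 3/4·27 + 1/4·19 = 25. Off path (the certificate), believing High-ability, it pays 27.
High-ability: no certificate nets 25; the certificate nets 27 − 5 = 22. High-ability stays.
Low-ability: no certificate nets 25; the certificate nets 27 − 6 = 21. Low-ability stays.
No type deviates, so pooling is sustained.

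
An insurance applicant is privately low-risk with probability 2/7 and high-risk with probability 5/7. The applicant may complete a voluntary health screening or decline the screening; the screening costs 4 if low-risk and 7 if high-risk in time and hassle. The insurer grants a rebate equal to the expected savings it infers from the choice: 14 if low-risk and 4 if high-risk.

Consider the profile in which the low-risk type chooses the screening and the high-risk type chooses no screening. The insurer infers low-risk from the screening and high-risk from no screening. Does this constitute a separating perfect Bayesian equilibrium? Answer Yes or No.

Under these beliefs, the screening earns rebate 14 and no screening earns rebate 4.
low-risk: the screening nets 14 − 4 = 10; no screening nets 4. low-risk prefers the screening.
high-risk: the screening nets 14 − 7 = 7; no screening nets 4. high-risk would deviate to the screening.
high-risk has a profitable deviation, so the profile is not an equilibrium.

No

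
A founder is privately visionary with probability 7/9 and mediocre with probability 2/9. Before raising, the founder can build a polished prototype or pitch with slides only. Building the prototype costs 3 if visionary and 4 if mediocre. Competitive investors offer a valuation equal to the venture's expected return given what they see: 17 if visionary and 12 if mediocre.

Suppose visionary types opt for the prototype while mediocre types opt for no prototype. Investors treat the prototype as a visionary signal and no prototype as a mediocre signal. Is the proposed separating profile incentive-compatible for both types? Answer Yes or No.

Under these beliefs, the prototype earns valuation 17 and no prototype earns valuation 12.
visionary: the prototype nets 17 − 3 = 14; no prototype nets 12. visionary prefers the prototype.
mediocre: the prototype nets 17 − 4 = 13; no prototype nets 12. mediocre would deviate to the prototype.
mediocre has a profitable deviation, so the profile is not an equilibrium.

No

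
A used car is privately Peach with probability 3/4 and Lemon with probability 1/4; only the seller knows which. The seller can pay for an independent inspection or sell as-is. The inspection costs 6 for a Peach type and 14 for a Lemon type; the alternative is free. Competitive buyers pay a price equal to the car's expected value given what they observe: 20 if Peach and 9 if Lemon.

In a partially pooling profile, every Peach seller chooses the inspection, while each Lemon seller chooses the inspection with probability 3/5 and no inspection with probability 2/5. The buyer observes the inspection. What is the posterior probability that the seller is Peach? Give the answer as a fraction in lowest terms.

P(the inspection) = (3/4)·1 + (1/4)·(3/5) = 9/10.
By Bayes' rule, P(Peach | the inspection) = (3/4) / (9/10) = 5/6.

5/6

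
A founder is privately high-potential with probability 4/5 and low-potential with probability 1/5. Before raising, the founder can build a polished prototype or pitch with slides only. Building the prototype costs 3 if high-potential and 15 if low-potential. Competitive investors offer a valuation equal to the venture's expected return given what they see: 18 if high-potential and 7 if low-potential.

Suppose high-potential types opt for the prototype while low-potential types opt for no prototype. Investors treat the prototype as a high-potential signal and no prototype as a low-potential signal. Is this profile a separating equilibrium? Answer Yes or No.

Under these beliefs, the prototype earns valuation 18 and no prototype earns valuation 7.
high-potential: the prototype nets 18 − 3 = 15; no prototype nets 7. high-potential prefers the prototype.
low-potential: the prototype nets 18 − 15 = 3; no prototype nets 7. low-potential prefers no prototype.
Neither type deviates, so the separating profile is an equilibrium.

Yes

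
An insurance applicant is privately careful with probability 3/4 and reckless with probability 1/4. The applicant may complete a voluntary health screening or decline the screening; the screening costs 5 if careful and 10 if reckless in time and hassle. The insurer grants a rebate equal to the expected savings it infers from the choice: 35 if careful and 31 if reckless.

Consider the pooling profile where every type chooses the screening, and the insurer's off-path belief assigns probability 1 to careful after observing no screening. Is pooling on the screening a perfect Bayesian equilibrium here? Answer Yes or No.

On path, the insurer holds the prior and pays 3/4·35 + 1/4·31 = 34. Off path (no screening), believing careful, it pays 35.
careful: the screening nets 34 − 5 = 29; no screening nets 35. careful would deviate.
reckless: the screening nets 34 − 10 = 24; no screening nets 35. reckless would deviate.
A type deviates, so pooling fails.

No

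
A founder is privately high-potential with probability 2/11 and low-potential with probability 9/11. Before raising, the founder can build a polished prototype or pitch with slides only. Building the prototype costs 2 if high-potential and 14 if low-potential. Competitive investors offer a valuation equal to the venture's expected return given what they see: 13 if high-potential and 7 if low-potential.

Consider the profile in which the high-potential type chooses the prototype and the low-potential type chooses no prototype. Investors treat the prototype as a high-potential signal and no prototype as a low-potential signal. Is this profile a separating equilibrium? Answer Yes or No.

Yes

Under these beliefs, the prototype earns valuation 13 and no prototype earns valuation 7.
high-potential: the prototype nets 13 − 2 = 11; no prototype nets 7. high-potential prefers the prototype.
low-potential: the prototype nets 13 − 14 = -1; no prototype nets 7. low-potential prefers no prototype.
Neither type deviates, so the separating profile is an equilibrium.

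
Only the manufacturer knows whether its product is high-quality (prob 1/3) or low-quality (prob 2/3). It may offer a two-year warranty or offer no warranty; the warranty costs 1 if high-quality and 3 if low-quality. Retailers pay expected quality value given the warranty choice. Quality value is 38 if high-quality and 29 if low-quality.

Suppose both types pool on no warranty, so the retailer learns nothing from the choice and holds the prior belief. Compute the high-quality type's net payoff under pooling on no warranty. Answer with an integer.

32

Pooled price = 1/3·38 + 2/3·29 = 32.
high-quality pays no cost for no warranty, so net payoff = 32.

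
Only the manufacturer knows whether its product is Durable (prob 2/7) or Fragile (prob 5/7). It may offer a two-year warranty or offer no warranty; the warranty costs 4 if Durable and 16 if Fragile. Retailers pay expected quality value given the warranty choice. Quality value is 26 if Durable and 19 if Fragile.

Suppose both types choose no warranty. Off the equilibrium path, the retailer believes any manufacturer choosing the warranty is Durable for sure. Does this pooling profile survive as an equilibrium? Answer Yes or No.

On path, the retailer holds the prior and pays 2/7·26 + 5/7·19 = 21. Off path (the warranty), believing Durable, it pays 26.
Durable: no warranty nets 21; the warranty nets 26 − 4 = 22. Durable would deviate.
Fragile: no warranty nets 21; the warranty nets 26 − 16 = 10. Fragile stays.
A type deviates, so pooling fails.

No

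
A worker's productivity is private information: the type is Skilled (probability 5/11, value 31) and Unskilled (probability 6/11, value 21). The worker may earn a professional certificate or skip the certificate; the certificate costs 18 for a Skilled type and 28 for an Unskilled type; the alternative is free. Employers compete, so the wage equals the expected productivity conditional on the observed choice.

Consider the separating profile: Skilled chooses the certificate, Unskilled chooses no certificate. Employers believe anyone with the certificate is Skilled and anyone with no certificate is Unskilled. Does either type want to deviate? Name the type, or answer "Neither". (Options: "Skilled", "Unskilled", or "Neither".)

Skilled

The certificate pays 31; no certificate pays 21.
Skilled: assigned the certificate, nets 31 − 18 = 13; deviating to no certificate nets 21.
Unskilled: assigned no certificate, nets 21; deviating to the certificate nets 31 − 28 = 3.
The Skilled type gains 8 by deviating.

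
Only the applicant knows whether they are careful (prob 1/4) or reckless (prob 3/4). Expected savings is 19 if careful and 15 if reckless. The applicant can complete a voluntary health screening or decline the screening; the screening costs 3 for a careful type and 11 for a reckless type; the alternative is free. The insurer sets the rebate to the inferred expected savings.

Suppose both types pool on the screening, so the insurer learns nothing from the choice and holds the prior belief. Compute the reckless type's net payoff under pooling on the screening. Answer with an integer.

5

Pooled rebate = 1/4·19 + 3/4·15 = 16.
reckless pays cost 11 for the screening, so net payoff = 16 − 11 = 5.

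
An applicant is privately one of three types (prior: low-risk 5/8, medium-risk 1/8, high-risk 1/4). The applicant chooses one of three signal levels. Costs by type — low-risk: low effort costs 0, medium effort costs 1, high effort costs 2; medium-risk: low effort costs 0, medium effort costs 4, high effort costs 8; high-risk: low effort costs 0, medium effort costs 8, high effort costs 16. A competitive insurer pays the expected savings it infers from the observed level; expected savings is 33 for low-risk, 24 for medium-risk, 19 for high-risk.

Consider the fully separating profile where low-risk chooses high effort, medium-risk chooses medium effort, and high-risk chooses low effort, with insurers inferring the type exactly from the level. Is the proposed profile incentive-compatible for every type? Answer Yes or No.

Separating rebates: high effort → 33, medium effort → 24, low effort → 19.
low-risk (assigned high effort): low effort: 19 − 0 = 19; medium effort: 24 − 1 = 23; high effort: 33 − 2 = 31. low-risk stays.
medium-risk (assigned medium effort): low effort: 19 − 0 = 19; medium effort: 24 − 4 = 20; high effort: 33 − 8 = 25. medium-risk prefers high effort.
high-risk (assigned low effort): low effort: 19 − 0 = 19; medium effort: 24 − 8 = 16; high effort: 33 − 16 = 17. high-risk stays.
At least one type deviates; the separating profile fails.

No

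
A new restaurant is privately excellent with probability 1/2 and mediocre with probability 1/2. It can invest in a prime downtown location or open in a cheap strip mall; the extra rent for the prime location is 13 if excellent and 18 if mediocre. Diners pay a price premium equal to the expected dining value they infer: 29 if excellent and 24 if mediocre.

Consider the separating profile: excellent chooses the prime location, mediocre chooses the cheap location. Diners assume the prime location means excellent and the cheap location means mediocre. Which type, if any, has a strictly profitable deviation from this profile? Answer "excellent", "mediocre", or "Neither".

excellent

The prime location pays 29; the cheap location pays 24.
excellent: assigned the prime location, nets 29 − 13 = 16; deviating to the cheap location nets 24.
mediocre: assigned the cheap location, nets 24; deviating to the prime location nets 29 − 18 = 11.
The excellent type gains 8 by deviating.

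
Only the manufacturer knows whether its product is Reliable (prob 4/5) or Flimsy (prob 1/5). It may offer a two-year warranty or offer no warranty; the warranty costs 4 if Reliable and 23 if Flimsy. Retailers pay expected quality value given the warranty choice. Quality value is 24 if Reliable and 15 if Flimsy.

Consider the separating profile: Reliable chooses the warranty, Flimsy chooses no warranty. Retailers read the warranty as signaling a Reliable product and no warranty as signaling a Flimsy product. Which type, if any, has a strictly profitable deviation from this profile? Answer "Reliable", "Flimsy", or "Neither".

The warranty pays 24; no warranty pays 15.
Reliable: assigned the warranty, nets 24 − 4 = 20; deviating to no warranty nets 15.
Flimsy: assigned no warranty, nets 15; deviating to the warranty nets 24 − 23 = 1.
Both types strictly prefer their assigned action; no profitable deviation.

Neither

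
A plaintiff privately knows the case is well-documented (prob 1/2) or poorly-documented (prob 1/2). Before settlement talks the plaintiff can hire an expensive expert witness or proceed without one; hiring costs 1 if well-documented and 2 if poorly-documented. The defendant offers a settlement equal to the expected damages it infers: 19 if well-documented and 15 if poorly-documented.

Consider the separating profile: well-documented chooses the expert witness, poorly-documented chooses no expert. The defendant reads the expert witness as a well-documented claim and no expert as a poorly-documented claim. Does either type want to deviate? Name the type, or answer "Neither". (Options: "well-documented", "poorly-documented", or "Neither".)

The expert witness pays 19; no expert pays 15.
well-documented: assigned the expert witness, nets 19 − 1 = 18; deviating to no expert nets 15.
poorly-documented: assigned no expert, nets 15; deviating to the expert witness nets 19 − 2 = 17.
The poorly-documented type gains 2 by deviating.

poorly-documented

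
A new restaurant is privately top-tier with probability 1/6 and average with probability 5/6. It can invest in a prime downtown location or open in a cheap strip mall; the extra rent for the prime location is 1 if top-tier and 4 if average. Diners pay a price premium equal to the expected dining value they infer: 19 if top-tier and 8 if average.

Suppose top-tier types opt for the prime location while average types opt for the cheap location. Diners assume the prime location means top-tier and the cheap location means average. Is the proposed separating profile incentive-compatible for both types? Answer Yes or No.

Under these beliefs, the prime location earns price premium 19 and the cheap location earns price premium 8.
top-tier: the prime location nets 19 − 1 = 18; the cheap location nets 8. top-tier prefers the prime location.
average: the prime location nets 19 − 4 = 15; the cheap location nets 8. average would deviate to the prime location.
average has a profitable deviation, so the profile is not an equilibrium.

No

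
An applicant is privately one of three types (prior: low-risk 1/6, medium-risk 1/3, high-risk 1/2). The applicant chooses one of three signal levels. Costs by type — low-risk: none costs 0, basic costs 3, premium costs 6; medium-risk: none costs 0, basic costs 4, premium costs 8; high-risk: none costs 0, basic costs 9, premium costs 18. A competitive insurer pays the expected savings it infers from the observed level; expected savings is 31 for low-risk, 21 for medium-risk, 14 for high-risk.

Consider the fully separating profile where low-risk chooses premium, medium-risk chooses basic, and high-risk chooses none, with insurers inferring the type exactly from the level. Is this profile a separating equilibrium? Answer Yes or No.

Separating rebates: premium → 31, basic → 21, none → 14.
low-risk (assigned premium): none: 14 − 0 = 14; basic: 21 − 3 = 18; premium: 31 − 6 = 25. low-risk stays.
medium-risk (assigned basic): none: 14 − 0 = 14; basic: 21 − 4 = 17; premium: 31 − 8 = 23. medium-risk prefers premium.
high-risk (assigned none): none: 14 − 0 = 14; basic: 21 − 9 = 12; premium: 31 − 18 = 13. high-risk stays.
At least one type deviates; the separating profile fails.

No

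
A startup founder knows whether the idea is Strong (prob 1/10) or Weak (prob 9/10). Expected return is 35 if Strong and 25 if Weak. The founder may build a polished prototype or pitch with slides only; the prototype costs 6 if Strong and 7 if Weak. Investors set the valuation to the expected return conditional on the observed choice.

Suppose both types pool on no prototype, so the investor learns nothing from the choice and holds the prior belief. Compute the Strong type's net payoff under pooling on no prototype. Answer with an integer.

Pooled valuation = 1/10·35 + 9/10·25 = 26.
Strong pays no cost for no prototype, so net payoff = 26.

26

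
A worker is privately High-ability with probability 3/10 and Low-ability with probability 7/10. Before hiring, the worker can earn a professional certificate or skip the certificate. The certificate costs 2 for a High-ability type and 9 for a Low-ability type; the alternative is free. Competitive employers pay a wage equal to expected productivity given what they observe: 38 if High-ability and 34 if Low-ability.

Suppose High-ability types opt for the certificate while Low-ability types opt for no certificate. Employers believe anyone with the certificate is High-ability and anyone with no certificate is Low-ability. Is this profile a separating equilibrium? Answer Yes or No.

Yes

Under these beliefs, the certificate earns wage 38 and no certificate earns wage 34.
High-ability: the certificate nets 38 − 2 = 36; no certificate nets 34. High-ability prefers the certificate.
Low-ability: the certificate nets 38 − 9 = 29; no certificate nets 34. Low-ability prefers no certificate.
Neither type deviates, so the separating profile is an equilibrium.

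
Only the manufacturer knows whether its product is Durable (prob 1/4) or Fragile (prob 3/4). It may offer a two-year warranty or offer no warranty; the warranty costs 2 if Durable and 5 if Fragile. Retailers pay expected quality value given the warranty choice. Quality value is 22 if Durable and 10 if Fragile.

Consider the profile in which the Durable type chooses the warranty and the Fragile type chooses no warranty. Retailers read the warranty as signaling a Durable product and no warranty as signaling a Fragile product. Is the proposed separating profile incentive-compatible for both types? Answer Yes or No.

Under these beliefs, the warranty earns price 22 and no warranty earns price 10.
Durable: the warranty nets 22 − 2 = 20; no warranty nets 10. Durable prefers the warranty.
Fragile: the warranty nets 22 − 5 = 17; no warranty nets 10. Fragile would deviate to the warranty.
Fragile has a profitable deviation, so the profile is not an equilibrium.

No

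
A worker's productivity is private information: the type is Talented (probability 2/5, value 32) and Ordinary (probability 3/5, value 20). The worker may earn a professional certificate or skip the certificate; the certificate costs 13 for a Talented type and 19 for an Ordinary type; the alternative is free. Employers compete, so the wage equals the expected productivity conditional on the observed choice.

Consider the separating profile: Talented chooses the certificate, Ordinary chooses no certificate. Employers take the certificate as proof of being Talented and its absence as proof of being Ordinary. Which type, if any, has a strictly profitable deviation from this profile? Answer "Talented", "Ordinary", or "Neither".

The certificate pays 32; no certificate pays 20.
Talented: assigned the certificate, nets 32 − 13 = 19; deviating to no certificate nets 20.
Ordinary: assigned no certificate, nets 20; deviating to the certificate nets 32 − 19 = 13.
The Talented type gains 1 by deviating.

Talented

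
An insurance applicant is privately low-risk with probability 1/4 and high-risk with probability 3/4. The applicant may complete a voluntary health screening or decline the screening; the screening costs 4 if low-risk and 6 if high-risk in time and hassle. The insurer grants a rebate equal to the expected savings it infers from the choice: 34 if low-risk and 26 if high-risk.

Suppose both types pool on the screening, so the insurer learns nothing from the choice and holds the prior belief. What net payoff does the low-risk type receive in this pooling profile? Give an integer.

24

Pooled rebate = 1/4·34 + 3/4·26 = 28.
low-risk pays cost 4 for the screening, so net payoff = 28 − 4 = 24.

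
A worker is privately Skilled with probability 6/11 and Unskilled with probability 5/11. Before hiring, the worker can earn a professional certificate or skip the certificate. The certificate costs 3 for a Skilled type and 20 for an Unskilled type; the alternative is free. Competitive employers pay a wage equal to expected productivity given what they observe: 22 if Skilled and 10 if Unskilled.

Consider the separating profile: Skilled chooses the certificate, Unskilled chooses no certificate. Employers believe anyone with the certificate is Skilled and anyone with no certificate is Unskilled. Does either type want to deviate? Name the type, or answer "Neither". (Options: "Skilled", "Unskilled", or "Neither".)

The certificate pays 22; no certificate pays 10.
Skilled: assigned the certificate, nets 22 − 3 = 19; deviating to no certificate nets 10.
Unskilled: assigned no certificate, nets 10; deviating to the certificate nets 22 − 20 = 2.
Both types strictly prefer their assigned action; no profitable deviation.

Neither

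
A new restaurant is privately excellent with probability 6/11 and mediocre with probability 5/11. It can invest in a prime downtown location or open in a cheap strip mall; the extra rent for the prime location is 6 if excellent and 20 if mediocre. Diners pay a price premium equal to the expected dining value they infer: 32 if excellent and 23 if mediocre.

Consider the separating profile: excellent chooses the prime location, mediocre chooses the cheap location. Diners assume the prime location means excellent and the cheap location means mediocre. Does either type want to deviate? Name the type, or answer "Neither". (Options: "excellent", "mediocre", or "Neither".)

The prime location pays 32; the cheap location pays 23.
excellent: assigned the prime location, nets 32 − 6 = 26; deviating to the cheap location nets 23.
mediocre: assigned the cheap location, nets 23; deviating to the prime location nets 32 − 20 = 12.
Both types strictly prefer their assigned action; no profitable deviation.

Neither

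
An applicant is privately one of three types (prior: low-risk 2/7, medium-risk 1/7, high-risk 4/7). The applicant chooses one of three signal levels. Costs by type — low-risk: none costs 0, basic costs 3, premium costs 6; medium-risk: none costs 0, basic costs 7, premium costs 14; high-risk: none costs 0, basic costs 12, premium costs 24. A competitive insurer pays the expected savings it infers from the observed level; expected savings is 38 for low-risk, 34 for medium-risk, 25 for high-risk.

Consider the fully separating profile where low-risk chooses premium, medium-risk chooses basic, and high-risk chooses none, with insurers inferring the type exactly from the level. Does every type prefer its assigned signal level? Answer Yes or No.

Separating rebates: premium → 38, basic → 34, none → 25.
low-risk (assigned premium): none: 25 − 0 = 25; basic: 34 − 3 = 31; premium: 38 − 6 = 32. low-risk stays.
medium-risk (assigned basic): none: 25 − 0 = 25; basic: 34 − 7 = 27; premium: 38 − 14 = 24. medium-risk stays.
high-risk (assigned none): none: 25 − 0 = 25; basic: 34 − 12 = 22; premium: 38 − 24 = 14. high-risk stays.
Every type prefers its assigned level; separation holds.

Yes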